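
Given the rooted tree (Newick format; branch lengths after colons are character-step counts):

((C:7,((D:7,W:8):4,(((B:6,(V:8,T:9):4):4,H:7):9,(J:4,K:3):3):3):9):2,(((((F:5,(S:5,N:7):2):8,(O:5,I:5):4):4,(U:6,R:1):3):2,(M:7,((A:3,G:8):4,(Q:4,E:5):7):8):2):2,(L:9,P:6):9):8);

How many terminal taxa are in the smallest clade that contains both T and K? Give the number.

6

The MRCA of T and K is the node subtending (((B,(V,T)),H),(J,K)).
That clade contains 6 terminal taxa: B, H, J, K, T, V.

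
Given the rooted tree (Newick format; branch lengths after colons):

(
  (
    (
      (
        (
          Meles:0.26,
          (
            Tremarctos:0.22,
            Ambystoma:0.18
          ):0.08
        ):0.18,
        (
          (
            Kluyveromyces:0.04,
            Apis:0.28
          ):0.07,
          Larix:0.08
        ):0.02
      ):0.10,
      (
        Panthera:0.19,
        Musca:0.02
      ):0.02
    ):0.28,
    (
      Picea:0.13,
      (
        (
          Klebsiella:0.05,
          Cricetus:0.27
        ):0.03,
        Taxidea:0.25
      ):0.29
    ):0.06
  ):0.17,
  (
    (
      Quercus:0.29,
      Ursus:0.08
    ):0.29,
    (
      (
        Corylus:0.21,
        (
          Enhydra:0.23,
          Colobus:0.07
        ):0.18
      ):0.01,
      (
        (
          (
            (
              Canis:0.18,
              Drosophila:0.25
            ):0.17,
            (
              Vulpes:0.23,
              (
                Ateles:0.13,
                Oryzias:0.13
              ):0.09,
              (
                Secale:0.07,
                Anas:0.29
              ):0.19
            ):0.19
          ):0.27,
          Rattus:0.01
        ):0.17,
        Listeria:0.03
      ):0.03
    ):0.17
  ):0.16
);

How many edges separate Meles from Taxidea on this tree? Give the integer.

The MRCA of Meles and Taxidea is the node subtending ((((Meles,(Tremarctos,Ambystoma)),((Kluyveromyces,Apis),Larix)),(Panthera,Musca)),(Picea,((Klebsiella,Cricetus),Taxidea))).
From Meles up to that node: 4 branches. From Taxidea up to the same node: 3 branches. Total: 4 + 3 = 7.

7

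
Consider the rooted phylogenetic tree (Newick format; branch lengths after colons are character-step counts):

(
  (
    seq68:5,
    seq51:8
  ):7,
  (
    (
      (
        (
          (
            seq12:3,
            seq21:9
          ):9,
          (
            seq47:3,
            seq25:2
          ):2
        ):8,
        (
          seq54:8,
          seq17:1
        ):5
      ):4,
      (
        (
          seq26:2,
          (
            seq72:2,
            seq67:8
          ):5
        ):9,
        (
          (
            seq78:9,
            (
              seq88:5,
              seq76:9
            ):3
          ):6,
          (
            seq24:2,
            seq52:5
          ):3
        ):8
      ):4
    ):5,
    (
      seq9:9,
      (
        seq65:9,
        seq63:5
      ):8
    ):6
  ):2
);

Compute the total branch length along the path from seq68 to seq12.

The path runs seq68 → … → MRCA → … → seq12; the MRCA is the root of the tree.
Branch lengths along that path: 5 + 7 + 2 + 5 + 4 + 8 + 9 + 3 = 43.

43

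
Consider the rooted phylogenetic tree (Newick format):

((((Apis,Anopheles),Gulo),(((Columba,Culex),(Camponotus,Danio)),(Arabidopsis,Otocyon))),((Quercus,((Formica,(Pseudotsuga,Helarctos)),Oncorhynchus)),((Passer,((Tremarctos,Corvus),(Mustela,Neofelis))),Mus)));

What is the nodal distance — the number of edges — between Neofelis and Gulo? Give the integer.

The MRCA of Neofelis and Gulo is the root of the tree.
From Neofelis up to that node: 6 branches. From Gulo up to the same node: 3 branches. Total: 6 + 3 = 9.

9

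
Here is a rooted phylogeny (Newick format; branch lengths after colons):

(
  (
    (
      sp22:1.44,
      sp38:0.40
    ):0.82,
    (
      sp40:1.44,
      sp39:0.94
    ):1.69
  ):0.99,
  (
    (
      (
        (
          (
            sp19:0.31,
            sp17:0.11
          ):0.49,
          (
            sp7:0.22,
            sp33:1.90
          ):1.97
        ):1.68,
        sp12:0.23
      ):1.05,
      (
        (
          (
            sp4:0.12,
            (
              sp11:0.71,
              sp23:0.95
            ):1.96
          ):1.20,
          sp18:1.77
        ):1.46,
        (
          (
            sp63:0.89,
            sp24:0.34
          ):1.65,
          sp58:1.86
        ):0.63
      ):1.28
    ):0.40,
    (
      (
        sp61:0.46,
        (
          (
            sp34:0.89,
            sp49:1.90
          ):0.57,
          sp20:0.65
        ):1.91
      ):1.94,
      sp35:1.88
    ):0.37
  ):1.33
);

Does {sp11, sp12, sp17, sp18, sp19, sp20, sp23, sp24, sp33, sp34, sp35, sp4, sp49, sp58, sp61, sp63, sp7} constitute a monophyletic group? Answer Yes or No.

Yes

The most recent common ancestor of these taxa subtends (((((sp19,sp17),(sp7,sp33)),sp12),(((sp4,(sp11,sp23)),sp18),((sp63,sp24),sp58))),((sp61,((sp34,sp49),sp20)),sp35)).
That clade has exactly 17 tips — every listed taxon and nothing else — so the group is monophyletic.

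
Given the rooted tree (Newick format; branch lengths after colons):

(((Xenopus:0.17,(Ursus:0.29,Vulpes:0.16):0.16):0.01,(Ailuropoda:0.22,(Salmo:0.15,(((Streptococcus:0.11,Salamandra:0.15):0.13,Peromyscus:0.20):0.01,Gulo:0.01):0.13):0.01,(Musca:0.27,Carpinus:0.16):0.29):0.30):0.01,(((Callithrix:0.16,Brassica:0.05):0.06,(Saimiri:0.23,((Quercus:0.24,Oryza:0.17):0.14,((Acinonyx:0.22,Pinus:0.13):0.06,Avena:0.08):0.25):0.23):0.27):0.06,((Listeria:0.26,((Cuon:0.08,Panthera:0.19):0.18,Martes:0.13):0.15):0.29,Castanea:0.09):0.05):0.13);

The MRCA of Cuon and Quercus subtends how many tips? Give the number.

13

The MRCA of Cuon and Quercus is the node subtending (((Callithrix,Brassica),(Saimiri,((Quercus,Oryza),((Acinonyx,Pinus),Avena)))),((Listeria,((Cuon,Panthera),Martes)),Castanea)).
That clade contains 13 terminal taxa: Acinonyx, Avena, Brassica, Callithrix, Castanea, Cuon, Listeria, Martes, Oryza, Panthera, Pinus, Quercus, Saimiri.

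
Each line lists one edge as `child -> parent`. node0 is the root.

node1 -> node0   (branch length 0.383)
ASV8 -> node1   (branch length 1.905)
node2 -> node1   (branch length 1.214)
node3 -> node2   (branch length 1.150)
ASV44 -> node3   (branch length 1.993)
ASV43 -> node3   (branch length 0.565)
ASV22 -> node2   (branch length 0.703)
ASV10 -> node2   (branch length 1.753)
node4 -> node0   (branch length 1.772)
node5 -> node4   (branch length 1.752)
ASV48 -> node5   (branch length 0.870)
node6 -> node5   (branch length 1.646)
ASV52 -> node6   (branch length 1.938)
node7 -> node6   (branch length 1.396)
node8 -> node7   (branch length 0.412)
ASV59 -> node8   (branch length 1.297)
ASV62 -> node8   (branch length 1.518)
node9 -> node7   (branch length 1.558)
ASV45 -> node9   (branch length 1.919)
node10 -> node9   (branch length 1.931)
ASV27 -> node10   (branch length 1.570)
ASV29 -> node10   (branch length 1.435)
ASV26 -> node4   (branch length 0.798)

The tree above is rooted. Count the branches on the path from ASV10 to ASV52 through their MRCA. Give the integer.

The MRCA of ASV10 and ASV52 is the root of the tree.
From ASV10 up to that node: 3 branches. From ASV52 up to the same node: 4 branches. Total: 3 + 4 = 7.

7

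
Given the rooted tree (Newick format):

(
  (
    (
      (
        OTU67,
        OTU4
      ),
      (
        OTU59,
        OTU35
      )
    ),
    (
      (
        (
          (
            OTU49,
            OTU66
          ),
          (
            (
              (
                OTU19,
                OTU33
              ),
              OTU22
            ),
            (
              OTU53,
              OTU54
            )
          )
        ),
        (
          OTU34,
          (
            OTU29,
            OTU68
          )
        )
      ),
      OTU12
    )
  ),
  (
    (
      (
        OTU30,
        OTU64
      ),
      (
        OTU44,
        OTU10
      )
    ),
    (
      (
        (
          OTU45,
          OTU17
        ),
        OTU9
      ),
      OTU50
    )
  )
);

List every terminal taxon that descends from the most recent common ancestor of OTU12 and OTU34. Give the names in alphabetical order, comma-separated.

OTU12, OTU19, OTU22, OTU29, OTU33, OTU34, OTU49, OTU53, OTU54, OTU66, OTU68

Tracing OTU12: it sits inside ((((OTU49,OTU66),(((OTU19,OTU33),OTU22),(OTU53,OTU54))),(OTU34,(OTU29,OTU68))),OTU12).
Tracing OTU34: it sits inside (OTU34,(OTU29,OTU68)).
The smallest clade enclosing both is ((((OTU49,OTU66),(((OTU19,OTU33),OTU22),(OTU53,OTU54))),(OTU34,(OTU29,OTU68))),OTU12); the answer is its 11 terminal taxa in alphabetical order.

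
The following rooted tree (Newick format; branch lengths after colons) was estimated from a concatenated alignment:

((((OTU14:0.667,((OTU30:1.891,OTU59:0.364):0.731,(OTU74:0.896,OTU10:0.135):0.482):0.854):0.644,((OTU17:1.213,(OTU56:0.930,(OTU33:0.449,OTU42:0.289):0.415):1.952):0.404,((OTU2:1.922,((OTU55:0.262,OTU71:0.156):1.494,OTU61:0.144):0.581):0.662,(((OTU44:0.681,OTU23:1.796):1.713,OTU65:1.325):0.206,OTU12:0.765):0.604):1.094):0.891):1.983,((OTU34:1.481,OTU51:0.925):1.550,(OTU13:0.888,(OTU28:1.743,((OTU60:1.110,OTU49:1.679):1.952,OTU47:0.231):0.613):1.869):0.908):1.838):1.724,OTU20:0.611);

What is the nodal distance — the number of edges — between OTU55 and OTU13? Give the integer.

The MRCA of OTU55 and OTU13 is the node subtending (((OTU14,((OTU30,OTU59),(OTU74,OTU10))),((OTU17,(OTU56,(OTU33,OTU42))),((OTU2,((OTU55,OTU71),OTU61)),(((OTU44,OTU23),OTU65),OTU12)))),((OTU34,OTU51),(OTU13,(OTU28,((OTU60,OTU49),OTU47))))).
From OTU55 up to that node: 7 branches. From OTU13 up to the same node: 3 branches. Total: 7 + 3 = 10.

10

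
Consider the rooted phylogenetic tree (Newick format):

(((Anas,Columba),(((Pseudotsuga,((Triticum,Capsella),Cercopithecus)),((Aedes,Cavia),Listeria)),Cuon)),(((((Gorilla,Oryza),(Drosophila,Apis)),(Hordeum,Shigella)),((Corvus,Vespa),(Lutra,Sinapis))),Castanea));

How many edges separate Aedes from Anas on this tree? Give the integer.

7

The MRCA of Aedes and Anas is the node subtending ((Anas,Columba),(((Pseudotsuga,((Triticum,Capsella),Cercopithecus)),((Aedes,Cavia),Listeria)),Cuon)).
From Aedes up to that node: 5 branches. From Anas up to the same node: 2 branches. Total: 5 + 2 = 7.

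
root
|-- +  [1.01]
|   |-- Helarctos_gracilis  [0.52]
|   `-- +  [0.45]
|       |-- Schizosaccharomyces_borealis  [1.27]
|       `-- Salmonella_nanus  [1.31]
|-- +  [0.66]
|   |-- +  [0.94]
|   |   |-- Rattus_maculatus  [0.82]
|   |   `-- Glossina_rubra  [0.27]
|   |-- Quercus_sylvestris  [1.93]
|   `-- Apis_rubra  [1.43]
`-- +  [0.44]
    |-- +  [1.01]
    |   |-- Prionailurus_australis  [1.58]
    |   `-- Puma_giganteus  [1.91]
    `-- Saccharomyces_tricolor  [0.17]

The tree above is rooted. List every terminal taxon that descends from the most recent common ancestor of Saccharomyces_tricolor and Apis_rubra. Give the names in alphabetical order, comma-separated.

Apis_rubra, Glossina_rubra, Helarctos_gracilis, Prionailurus_australis, Puma_giganteus, Quercus_sylvestris, Rattus_maculatus, Saccharomyces_tricolor, Salmonella_nanus, Schizosaccharomyces_borealis

Tracing Saccharomyces_tricolor: it sits inside ((Prionailurus_australis,Puma_giganteus),Saccharomyces_tricolor).
Tracing Apis_rubra: it sits inside ((Rattus_maculatus,Glossina_rubra),Quercus_sylvestris,Apis_rubra).
The smallest clade enclosing both is the whole tree (their MRCA is the root), so the answer is all 10 tips in alphabetical order.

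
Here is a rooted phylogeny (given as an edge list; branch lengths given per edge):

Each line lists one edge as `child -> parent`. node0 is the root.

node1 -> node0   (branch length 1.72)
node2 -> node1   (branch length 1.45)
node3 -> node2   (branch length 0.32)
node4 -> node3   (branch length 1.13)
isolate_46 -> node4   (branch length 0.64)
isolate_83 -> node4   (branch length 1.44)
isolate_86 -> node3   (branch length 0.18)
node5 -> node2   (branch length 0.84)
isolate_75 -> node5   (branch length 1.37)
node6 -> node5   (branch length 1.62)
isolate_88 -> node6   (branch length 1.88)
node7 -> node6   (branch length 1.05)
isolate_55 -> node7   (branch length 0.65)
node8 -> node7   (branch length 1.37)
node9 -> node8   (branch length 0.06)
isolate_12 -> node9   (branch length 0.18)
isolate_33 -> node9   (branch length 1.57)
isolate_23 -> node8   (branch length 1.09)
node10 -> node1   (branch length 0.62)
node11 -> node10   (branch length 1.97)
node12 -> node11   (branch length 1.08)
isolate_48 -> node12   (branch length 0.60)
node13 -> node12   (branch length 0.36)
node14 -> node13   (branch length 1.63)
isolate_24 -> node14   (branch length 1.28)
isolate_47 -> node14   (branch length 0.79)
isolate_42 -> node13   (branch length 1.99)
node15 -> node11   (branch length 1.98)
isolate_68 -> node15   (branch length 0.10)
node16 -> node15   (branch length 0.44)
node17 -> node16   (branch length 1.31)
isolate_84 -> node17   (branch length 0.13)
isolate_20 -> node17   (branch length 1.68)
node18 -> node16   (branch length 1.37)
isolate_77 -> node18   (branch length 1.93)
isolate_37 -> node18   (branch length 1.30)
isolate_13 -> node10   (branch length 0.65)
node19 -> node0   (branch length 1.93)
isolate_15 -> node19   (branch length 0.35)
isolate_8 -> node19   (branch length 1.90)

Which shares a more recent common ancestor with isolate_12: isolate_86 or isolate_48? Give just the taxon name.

isolate_86

The MRCA of isolate_12 and isolate_86 subtends (((isolate_46,isolate_83),isolate_86),(isolate_75,(isolate_88,(isolate_55,((isolate_12,isolate_33),isolate_23))))) (9 taxa).
The MRCA of isolate_12 and isolate_48 subtends ((((isolate_46,isolate_83),isolate_86),(isolate_75,(isolate_88,(isolate_55,((isolate_12,isolate_33),isolate_23))))),(((isolate_48,((isolate_24,isolate_47),isolate_42)),(isolate_68,((isolate_84,isolate_20),(isolate_77,isolate_37)))),isolate_13)) (19 taxa).
The first is nested inside the second, so isolate_12 shares a more recent common ancestor with isolate_86.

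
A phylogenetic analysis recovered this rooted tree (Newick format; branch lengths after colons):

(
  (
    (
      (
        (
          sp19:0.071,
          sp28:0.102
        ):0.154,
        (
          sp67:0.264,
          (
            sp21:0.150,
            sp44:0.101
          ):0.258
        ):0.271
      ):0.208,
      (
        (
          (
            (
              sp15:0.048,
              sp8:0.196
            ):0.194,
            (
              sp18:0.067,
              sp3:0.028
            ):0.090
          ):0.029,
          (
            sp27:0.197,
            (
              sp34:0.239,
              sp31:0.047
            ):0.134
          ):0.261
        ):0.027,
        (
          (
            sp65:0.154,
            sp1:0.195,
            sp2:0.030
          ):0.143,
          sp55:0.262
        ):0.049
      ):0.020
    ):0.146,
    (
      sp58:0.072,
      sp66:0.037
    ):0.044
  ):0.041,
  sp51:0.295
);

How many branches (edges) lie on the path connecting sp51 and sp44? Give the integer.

7

The MRCA of sp51 and sp44 is the root of the tree.
From sp51 up to that node: 1 branch. From sp44 up to the same node: 6 branches. Total: 1 + 6 = 7.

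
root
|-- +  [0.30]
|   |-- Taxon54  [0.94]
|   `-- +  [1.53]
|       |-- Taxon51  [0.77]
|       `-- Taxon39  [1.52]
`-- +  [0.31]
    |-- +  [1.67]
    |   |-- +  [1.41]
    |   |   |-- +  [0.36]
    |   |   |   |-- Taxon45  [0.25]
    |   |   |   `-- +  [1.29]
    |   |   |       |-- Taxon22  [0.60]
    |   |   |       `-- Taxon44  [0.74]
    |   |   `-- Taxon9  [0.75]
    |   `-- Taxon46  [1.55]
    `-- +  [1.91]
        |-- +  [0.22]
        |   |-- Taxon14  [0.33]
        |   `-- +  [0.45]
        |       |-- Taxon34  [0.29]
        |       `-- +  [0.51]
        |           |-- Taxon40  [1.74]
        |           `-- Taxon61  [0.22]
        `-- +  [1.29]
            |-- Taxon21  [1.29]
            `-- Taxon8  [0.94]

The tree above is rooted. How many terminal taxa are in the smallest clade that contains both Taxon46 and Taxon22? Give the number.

The MRCA of Taxon46 and Taxon22 is the node subtending (((Taxon45,(Taxon22,Taxon44)),Taxon9),Taxon46).
That clade contains 5 terminal taxa: Taxon22, Taxon44, Taxon45, Taxon46, Taxon9.

5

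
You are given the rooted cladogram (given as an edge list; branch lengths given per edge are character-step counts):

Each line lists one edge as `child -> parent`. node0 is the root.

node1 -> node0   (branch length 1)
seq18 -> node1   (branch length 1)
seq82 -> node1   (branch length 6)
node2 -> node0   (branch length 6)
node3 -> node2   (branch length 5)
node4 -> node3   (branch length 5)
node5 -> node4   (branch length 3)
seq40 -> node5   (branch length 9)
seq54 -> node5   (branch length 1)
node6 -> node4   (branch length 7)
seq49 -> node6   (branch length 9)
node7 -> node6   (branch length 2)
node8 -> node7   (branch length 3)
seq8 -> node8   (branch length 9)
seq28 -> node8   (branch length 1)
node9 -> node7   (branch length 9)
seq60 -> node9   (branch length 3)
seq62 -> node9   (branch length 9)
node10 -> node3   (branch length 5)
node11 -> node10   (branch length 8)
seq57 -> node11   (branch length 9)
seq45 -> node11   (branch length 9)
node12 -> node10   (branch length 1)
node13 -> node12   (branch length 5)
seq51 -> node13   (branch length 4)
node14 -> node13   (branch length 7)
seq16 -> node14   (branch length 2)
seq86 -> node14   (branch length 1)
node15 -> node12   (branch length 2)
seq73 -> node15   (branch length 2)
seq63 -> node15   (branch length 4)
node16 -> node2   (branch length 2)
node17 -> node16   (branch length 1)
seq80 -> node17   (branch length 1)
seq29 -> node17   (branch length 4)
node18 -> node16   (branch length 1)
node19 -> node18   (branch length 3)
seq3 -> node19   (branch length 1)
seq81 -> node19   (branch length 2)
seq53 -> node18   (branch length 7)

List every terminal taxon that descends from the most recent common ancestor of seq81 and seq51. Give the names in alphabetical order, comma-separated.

seq16, seq28, seq29, seq3, seq40, seq45, seq49, seq51, seq53, seq54, seq57, seq60, seq62, seq63, seq73, seq8, seq80, seq81, seq86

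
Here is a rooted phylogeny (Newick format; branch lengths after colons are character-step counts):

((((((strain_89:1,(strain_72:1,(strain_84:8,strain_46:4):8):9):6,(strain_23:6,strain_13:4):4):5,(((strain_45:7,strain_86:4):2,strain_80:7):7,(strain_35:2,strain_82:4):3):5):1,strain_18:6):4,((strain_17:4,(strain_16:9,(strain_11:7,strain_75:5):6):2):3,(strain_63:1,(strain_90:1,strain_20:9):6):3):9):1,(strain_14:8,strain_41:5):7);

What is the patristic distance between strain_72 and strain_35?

31

The path runs strain_72 → … → MRCA → … → strain_35; the MRCA is the node subtending (((strain_89,(strain_72,(strain_84,strain_46))),(strain_23,strain_13)),(((strain_45,strain_86),strain_80),(strain_35,strain_82))).
Branch lengths along that path: 1 + 9 + 6 + 5 + 5 + 3 + 2 = 31.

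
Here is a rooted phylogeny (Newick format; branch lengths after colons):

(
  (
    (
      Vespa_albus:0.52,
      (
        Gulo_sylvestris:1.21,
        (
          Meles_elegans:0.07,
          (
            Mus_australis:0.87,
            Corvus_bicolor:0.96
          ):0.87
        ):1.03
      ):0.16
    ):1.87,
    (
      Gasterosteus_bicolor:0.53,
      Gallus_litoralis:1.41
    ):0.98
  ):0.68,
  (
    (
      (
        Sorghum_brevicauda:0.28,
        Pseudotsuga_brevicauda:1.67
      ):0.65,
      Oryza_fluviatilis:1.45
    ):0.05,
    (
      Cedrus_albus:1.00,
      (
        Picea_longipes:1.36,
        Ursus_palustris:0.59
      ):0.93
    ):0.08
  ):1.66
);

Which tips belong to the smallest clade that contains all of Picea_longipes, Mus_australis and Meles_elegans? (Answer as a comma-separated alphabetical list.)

Cedrus_albus, Corvus_bicolor, Gallus_litoralis, Gasterosteus_bicolor, Gulo_sylvestris, Meles_elegans, Mus_australis, Oryza_fluviatilis, Picea_longipes, Pseudotsuga_brevicauda, Sorghum_brevicauda, Ursus_palustris, Vespa_albus

Tracing Picea_longipes: it sits inside (Picea_longipes,Ursus_palustris).
Tracing Mus_australis: it sits inside (Mus_australis,Corvus_bicolor).
Tracing Meles_elegans: it sits inside (Meles_elegans,(Mus_australis,Corvus_bicolor)).
The smallest clade enclosing all 3 is the whole tree (their MRCA is the root), so the answer is all 13 tips in alphabetical order.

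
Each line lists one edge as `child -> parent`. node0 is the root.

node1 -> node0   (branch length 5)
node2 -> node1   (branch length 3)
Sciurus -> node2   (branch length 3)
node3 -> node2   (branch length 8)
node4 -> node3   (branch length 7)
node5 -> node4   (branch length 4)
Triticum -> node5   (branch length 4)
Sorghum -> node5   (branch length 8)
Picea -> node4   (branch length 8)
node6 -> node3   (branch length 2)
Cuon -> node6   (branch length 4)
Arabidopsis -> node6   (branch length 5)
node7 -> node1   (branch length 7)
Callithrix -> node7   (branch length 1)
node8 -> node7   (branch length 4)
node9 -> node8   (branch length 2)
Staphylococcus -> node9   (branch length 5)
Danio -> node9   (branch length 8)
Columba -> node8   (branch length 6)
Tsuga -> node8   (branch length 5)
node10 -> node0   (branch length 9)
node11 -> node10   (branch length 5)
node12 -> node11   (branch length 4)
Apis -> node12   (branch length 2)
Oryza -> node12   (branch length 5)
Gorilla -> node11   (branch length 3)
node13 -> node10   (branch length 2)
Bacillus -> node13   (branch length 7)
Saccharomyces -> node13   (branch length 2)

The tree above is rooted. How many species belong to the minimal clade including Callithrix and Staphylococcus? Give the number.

The MRCA of Callithrix and Staphylococcus is the node subtending (Callithrix,((Staphylococcus,Danio),Columba,Tsuga)).
That clade contains 5 terminal taxa: Callithrix, Columba, Danio, Staphylococcus, Tsuga.

5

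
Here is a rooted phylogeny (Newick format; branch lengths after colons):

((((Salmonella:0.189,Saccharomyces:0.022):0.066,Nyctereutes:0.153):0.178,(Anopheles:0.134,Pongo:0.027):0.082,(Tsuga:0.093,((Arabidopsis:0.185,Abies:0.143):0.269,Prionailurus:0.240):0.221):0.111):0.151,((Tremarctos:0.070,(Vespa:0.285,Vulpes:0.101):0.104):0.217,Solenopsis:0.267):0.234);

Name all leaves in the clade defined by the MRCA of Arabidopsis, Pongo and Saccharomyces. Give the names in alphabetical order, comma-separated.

Tracing Arabidopsis: it sits inside (Arabidopsis,Abies).
Tracing Pongo: it sits inside (Anopheles,Pongo).
Tracing Saccharomyces: it sits inside (Salmonella,Saccharomyces).
The smallest clade enclosing all 3 is (((Salmonella,Saccharomyces),Nyctereutes),(Anopheles,Pongo),(Tsuga,((Arabidopsis,Abies),Prionailurus))); the answer is its 9 terminal taxa in alphabetical order.

Abies, Anopheles, Arabidopsis, Nyctereutes, Pongo, Prionailurus, Saccharomyces, Salmonella, Tsuga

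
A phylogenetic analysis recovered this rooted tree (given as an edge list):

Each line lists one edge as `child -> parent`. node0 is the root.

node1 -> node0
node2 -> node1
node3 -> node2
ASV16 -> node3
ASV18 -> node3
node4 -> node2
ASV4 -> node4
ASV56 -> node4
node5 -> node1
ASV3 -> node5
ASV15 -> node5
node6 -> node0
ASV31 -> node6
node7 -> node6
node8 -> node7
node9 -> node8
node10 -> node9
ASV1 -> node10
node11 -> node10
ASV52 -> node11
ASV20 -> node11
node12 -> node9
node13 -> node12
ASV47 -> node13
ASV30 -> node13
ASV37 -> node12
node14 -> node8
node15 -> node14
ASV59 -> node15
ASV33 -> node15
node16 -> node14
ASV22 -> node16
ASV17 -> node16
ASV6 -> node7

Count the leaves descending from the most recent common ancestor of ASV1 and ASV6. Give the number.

11

The MRCA of ASV1 and ASV6 is the node subtending ((((ASV1,(ASV52,ASV20)),((ASV47,ASV30),ASV37)),((ASV59,ASV33),(ASV22,ASV17))),ASV6).
That clade contains 11 terminal taxa: ASV1, ASV17, ASV20, ASV22, ASV30, ASV33, ASV37, ASV47, ASV52, ASV59, ASV6.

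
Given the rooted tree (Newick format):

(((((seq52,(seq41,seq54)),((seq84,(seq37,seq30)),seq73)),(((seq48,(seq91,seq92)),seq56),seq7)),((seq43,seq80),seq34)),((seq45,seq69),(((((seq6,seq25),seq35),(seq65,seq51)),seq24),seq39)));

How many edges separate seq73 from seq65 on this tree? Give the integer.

The MRCA of seq73 and seq65 is the root of the tree.
From seq73 up to that node: 5 branches. From seq65 up to the same node: 6 branches. Total: 5 + 6 = 11.

11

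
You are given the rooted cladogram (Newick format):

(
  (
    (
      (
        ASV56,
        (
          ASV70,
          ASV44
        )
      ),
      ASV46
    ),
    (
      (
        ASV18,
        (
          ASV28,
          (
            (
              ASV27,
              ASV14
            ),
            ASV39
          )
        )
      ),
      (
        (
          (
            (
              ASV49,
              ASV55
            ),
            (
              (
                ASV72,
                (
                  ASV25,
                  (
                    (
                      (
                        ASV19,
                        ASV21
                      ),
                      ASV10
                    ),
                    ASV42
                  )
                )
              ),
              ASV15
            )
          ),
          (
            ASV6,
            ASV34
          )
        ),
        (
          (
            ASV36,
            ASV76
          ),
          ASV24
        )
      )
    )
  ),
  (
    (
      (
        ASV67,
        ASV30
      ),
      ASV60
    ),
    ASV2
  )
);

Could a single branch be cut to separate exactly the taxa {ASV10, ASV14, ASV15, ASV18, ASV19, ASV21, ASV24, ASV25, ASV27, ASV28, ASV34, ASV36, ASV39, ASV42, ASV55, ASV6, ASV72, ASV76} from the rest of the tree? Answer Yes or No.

No

The MRCA of the listed taxa subtends ((ASV18,(ASV28,((ASV27,ASV14),ASV39))),((((ASV49,ASV55),((ASV72,(ASV25,(((ASV19,ASV21),ASV10),ASV42))),ASV15)),(ASV6,ASV34)),((ASV36,ASV76),ASV24))).
That clade also contains ASV49, which is not in the proposed group, so the group is not monophyletic.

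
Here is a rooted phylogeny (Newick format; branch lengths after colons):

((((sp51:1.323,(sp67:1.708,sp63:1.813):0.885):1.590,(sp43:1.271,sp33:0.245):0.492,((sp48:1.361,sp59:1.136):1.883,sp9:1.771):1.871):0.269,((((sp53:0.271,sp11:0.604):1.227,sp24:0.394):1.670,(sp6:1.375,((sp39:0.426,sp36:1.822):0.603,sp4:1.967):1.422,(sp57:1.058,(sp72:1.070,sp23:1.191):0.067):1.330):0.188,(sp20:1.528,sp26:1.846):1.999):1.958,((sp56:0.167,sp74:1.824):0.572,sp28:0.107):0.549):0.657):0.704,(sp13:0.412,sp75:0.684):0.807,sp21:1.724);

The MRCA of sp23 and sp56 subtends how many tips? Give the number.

The MRCA of sp23 and sp56 is the node subtending ((((sp53,sp11),sp24),(sp6,((sp39,sp36),sp4),(sp57,(sp72,sp23))),(sp20,sp26)),((sp56,sp74),sp28)).
That clade contains 15 terminal taxa: sp11, sp20, sp23, sp24, sp26, sp28, sp36, sp39, sp4, sp53, sp56, sp57, sp6, sp72, sp74.

15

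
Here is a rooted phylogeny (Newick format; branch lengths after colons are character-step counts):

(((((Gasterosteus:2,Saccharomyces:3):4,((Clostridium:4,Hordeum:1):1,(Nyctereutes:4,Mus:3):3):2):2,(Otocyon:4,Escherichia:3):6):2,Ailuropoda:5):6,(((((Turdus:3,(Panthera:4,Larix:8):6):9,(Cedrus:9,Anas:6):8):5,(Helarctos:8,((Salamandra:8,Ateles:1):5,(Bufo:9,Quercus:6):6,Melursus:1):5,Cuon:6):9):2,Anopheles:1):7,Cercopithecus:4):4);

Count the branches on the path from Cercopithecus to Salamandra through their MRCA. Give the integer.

7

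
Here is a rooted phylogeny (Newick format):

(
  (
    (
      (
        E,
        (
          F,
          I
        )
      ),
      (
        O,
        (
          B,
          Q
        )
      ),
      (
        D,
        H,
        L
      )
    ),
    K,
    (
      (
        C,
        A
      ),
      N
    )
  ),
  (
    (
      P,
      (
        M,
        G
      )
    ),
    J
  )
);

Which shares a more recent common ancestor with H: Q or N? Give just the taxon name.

Q

The MRCA of H and Q subtends ((E,(F,I)),(O,(B,Q)),(D,H,L)) (9 taxa).
The MRCA of H and N subtends (((E,(F,I)),(O,(B,Q)),(D,H,L)),K,((C,A),N)) (13 taxa).
The first is nested inside the second, so H shares a more recent common ancestor with Q.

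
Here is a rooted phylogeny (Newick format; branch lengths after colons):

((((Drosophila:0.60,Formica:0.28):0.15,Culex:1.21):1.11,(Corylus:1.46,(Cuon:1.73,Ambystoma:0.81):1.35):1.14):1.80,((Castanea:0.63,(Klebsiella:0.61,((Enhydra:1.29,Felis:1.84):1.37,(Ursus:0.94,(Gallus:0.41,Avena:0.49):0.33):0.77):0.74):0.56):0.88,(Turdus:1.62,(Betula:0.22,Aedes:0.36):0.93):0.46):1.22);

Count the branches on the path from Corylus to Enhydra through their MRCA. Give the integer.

The MRCA of Corylus and Enhydra is the root of the tree.
From Corylus up to that node: 3 branches. From Enhydra up to the same node: 6 branches. Total: 3 + 6 = 9.

9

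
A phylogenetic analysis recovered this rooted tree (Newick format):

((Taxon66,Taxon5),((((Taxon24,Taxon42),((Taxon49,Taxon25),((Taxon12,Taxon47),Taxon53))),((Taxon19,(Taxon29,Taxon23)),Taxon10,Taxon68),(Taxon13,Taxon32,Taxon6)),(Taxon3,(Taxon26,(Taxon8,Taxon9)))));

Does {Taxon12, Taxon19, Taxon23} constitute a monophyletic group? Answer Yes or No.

No

The MRCA of the listed taxa subtends (((Taxon24,Taxon42),((Taxon49,Taxon25),((Taxon12,Taxon47),Taxon53))),((Taxon19,(Taxon29,Taxon23)),Taxon10,Taxon68),(Taxon13,Taxon32,Taxon6)).
That clade also contains Taxon10, Taxon13, Taxon24, Taxon25, Taxon29, Taxon32, Taxon42, Taxon47, Taxon49, Taxon53, Taxon6, Taxon68, which are not in the proposed group, so the group is not monophyletic.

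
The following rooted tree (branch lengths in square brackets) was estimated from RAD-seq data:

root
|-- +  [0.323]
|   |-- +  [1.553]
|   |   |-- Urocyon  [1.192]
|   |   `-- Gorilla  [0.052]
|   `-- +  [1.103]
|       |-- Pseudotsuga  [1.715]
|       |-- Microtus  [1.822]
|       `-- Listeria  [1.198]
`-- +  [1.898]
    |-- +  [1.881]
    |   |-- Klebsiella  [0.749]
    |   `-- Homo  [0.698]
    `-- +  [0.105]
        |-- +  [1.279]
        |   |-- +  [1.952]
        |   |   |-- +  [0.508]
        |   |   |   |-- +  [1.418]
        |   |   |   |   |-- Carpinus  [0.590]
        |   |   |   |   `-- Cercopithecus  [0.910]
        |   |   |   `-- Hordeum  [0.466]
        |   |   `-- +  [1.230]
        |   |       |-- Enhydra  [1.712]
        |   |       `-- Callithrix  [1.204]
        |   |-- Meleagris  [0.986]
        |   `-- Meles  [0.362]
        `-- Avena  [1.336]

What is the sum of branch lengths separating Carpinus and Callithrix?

The path runs Carpinus → … → MRCA → … → Callithrix; the MRCA is the node subtending (((Carpinus,Cercopithecus),Hordeum),(Enhydra,Callithrix)).
Branch lengths along that path: 0.590 + 1.418 + 0.508 + 1.230 + 1.204 = 4.950.

4.950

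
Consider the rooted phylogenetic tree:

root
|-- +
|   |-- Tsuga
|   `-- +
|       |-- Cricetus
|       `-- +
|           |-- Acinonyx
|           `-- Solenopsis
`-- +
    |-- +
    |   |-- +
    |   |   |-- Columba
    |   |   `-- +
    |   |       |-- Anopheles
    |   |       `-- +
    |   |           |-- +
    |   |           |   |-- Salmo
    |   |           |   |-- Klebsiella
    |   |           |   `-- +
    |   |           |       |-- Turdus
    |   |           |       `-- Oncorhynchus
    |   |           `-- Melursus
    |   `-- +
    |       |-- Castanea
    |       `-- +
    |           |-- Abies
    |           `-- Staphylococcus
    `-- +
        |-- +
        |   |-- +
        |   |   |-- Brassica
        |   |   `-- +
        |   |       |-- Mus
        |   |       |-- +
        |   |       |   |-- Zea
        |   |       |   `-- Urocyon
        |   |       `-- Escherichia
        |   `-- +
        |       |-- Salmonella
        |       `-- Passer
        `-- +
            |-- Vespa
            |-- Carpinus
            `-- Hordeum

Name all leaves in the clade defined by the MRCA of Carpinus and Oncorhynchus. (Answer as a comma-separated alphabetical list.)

Abies, Anopheles, Brassica, Carpinus, Castanea, Columba, Escherichia, Hordeum, Klebsiella, Melursus, Mus, Oncorhynchus, Passer, Salmo, Salmonella, Staphylococcus, Turdus, Urocyon, Vespa, Zea

Tracing Carpinus: it sits inside (Vespa,Carpinus,Hordeum).
Tracing Oncorhynchus: it sits inside (Turdus,Oncorhynchus).
The smallest clade enclosing both is (((Columba,(Anopheles,((Salmo,Klebsiella,(Turdus,Oncorhynchus)),Melursus))),(Castanea,(Abies,Staphylococcus))),(((Brassica,(Mus,(Zea,Urocyon),Escherichia)),(Salmonella,Passer)),(Vespa,Carpinus,Hordeum))); the answer is its 20 terminal taxa in alphabetical order.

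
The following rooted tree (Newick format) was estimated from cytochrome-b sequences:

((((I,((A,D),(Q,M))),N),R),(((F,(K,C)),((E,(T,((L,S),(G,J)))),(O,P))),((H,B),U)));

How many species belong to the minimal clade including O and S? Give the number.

8

The MRCA of O and S is the node subtending ((E,(T,((L,S),(G,J)))),(O,P)).
That clade contains 8 terminal taxa: E, G, J, L, O, P, S, T.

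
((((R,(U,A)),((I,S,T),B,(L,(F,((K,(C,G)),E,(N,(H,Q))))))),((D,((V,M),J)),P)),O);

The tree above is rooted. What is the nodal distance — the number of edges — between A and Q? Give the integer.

The MRCA of A and Q is the node subtending ((R,(U,A)),((I,S,T),B,(L,(F,((K,(C,G)),E,(N,(H,Q))))))).
From A up to that node: 3 branches. From Q up to the same node: 7 branches. Total: 3 + 7 = 10.

10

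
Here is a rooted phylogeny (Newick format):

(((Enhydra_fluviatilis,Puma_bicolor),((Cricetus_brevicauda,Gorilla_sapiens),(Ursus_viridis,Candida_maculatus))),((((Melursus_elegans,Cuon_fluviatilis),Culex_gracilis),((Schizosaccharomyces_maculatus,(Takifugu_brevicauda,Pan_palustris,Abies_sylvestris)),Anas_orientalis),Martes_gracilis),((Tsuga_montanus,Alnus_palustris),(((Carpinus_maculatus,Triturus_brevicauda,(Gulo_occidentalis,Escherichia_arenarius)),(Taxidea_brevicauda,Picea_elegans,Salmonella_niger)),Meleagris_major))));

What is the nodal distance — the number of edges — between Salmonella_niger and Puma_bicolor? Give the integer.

The MRCA of Salmonella_niger and Puma_bicolor is the root of the tree.
From Salmonella_niger up to that node: 6 branches. From Puma_bicolor up to the same node: 3 branches. Total: 6 + 3 = 9.

9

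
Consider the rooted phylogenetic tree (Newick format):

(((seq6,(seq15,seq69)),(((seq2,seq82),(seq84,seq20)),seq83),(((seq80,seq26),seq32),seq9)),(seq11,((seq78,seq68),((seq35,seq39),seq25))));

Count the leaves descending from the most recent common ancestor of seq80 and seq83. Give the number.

The MRCA of seq80 and seq83 is the node subtending ((seq6,(seq15,seq69)),(((seq2,seq82),(seq84,seq20)),seq83),(((seq80,seq26),seq32),seq9)).
That clade contains 12 terminal taxa: seq15, seq2, seq20, seq26, seq32, seq6, seq69, seq80, seq82, seq83, seq84, seq9.

12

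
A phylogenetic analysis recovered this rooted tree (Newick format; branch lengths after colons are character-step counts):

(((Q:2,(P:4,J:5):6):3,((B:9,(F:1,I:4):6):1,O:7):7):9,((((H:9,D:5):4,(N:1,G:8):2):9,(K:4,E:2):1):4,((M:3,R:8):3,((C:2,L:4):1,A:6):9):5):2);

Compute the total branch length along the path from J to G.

48

The path runs J → … → MRCA → … → G; the MRCA is the root of the tree.
Branch lengths along that path: 5 + 6 + 3 + 9 + 2 + 4 + 9 + 2 + 8 = 48.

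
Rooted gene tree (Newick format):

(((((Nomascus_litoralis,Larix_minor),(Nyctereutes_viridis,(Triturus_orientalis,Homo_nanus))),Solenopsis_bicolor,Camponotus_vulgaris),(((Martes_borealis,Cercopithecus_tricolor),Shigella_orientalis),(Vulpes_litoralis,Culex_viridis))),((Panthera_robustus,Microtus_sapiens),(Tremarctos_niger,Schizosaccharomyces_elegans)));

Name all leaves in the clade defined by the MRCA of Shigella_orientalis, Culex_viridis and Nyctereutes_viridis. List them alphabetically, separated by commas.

Tracing Shigella_orientalis: it sits inside ((Martes_borealis,Cercopithecus_tricolor),Shigella_orientalis).
Tracing Culex_viridis: it sits inside (Vulpes_litoralis,Culex_viridis).
Tracing Nyctereutes_viridis: it sits inside (Nyctereutes_viridis,(Triturus_orientalis,Homo_nanus)).
The smallest clade enclosing all 3 is ((((Nomascus_litoralis,Larix_minor),(Nyctereutes_viridis,(Triturus_orientalis,Homo_nanus))),Solenopsis_bicolor,Camponotus_vulgaris),(((Martes_borealis,Cercopithecus_tricolor),Shigella_orientalis),(Vulpes_litoralis,Culex_viridis))); the answer is its 12 terminal taxa in alphabetical order.

Camponotus_vulgaris, Cercopithecus_tricolor, Culex_viridis, Homo_nanus, Larix_minor, Martes_borealis, Nomascus_litoralis, Nyctereutes_viridis, Shigella_orientalis, Solenopsis_bicolor, Triturus_orientalis, Vulpes_litoralis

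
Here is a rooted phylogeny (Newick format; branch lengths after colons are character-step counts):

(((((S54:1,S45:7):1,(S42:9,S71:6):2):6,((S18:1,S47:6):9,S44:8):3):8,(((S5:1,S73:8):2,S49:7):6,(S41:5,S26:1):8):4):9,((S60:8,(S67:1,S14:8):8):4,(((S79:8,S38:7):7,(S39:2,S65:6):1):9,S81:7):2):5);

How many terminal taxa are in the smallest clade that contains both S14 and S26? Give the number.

20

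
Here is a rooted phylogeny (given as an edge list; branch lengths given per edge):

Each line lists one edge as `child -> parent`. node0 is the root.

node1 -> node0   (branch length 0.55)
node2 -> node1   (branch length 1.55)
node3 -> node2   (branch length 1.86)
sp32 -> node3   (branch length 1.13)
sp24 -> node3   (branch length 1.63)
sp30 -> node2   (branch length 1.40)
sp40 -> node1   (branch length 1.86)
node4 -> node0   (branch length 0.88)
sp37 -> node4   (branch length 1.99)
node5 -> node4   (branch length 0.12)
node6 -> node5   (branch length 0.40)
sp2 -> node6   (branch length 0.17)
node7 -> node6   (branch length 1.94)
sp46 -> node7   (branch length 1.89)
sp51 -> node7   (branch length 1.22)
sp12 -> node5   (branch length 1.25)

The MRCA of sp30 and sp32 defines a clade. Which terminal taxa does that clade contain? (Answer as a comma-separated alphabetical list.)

Tracing sp30: it sits inside ((sp32,sp24),sp30).
Tracing sp32: it sits inside (sp32,sp24).
The smallest clade enclosing both is ((sp32,sp24),sp30); the answer is its 3 terminal taxa in alphabetical order.

sp24, sp30, sp32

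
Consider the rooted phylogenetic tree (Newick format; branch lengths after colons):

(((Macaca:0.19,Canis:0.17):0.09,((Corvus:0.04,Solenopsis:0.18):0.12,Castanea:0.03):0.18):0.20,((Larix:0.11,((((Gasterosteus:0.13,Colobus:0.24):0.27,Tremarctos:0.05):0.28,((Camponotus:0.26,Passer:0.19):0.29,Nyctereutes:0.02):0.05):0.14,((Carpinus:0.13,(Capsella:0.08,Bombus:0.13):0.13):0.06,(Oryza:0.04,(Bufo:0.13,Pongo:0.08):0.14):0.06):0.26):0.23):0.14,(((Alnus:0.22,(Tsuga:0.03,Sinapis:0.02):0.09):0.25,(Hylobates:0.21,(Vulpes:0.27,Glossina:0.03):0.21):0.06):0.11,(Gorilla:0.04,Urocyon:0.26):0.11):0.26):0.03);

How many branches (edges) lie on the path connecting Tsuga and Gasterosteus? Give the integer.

11

The MRCA of Tsuga and Gasterosteus is the node subtending ((Larix,((((Gasterosteus,Colobus),Tremarctos),((Camponotus,Passer),Nyctereutes)),((Carpinus,(Capsella,Bombus)),(Oryza,(Bufo,Pongo))))),(((Alnus,(Tsuga,Sinapis)),(Hylobates,(Vulpes,Glossina))),(Gorilla,Urocyon))).
From Tsuga up to that node: 5 branches. From Gasterosteus up to the same node: 6 branches. Total: 5 + 6 = 11.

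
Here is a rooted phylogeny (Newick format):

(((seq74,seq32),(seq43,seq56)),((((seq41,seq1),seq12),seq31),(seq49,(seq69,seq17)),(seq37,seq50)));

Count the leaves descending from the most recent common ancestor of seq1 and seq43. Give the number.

13

The MRCA of seq1 and seq43 is the root, so the clade is the entire tree.
That clade contains 13 terminal taxa: seq1, seq12, seq17, seq31, seq32, seq37, seq41, seq43, seq49, seq50, seq56, seq69, seq74.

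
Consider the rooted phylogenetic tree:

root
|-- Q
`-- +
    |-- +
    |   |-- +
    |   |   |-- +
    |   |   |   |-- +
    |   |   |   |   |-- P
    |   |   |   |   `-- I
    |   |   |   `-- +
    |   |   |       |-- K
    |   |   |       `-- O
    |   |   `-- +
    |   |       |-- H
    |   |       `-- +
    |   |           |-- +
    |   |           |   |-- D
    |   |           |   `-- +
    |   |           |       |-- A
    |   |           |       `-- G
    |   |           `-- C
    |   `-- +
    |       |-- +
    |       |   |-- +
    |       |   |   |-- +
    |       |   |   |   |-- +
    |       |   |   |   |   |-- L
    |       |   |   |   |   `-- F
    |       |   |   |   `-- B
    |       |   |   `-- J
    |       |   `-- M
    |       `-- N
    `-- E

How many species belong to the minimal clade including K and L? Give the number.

The MRCA of K and L is the node subtending ((((P,I),(K,O)),(H,((D,(A,G)),C))),(((((L,F),B),J),M),N)).
That clade contains 15 terminal taxa: A, B, C, D, F, G, H, I, J, K, L, M, N, O, P.

15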